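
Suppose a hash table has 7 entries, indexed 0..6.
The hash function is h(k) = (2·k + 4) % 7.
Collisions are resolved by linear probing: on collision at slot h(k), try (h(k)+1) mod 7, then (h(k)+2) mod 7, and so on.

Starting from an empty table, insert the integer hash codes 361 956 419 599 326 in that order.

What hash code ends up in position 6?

Insert 361: h=5, slot 5 empty => index 5.
Insert 956: h=5, slot 5 occupied => index 6.
Insert 419: h=2, slot 2 empty => index 2.
Insert 599: h=5, slots 5,6 occupied => index 0.
Insert 326: h=5, slots 5,6,0 occupied => index 1.
Table: [599, 326, 419, _, _, 361, 956]

956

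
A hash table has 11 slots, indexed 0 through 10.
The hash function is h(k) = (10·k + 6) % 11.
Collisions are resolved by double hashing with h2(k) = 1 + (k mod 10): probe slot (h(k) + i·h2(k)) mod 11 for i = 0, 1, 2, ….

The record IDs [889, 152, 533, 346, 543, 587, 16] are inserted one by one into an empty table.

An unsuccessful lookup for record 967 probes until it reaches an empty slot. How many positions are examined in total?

4

Insert 889: h=8, slot 8 empty => index 8.
Insert 152: h=8, h2=3, slot 8 occupied => index 0.
Insert 533: h=1, slot 1 empty => index 1.
Insert 346: h=1, h2=7, slots 1,8 occupied => index 4.
Insert 543: h=2, slot 2 empty => index 2.
Insert 587: h=2, h2=8, slot 2 occupied => index 10.
Insert 16: h=1, h2=7, slots 1,8,4,0 occupied => index 7.
Table: [152, 533, 543, ∅, 346, ∅, ∅, 16, 889, ∅, 587]
Lookup 967: h=7, h2=8, probe 7,4,1,9 → slot 9 empty, not found.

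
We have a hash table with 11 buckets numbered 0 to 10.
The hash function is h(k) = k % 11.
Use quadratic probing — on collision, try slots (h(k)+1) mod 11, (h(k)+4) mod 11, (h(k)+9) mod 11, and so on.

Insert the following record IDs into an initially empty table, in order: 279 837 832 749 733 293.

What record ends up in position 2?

Insert 279: h=4, slot 4 empty => index 4.
Insert 837: h=1, slot 1 empty => index 1.
Insert 832: h=7, slot 7 empty => index 7.
Insert 749: h=1, slot 1 occupied => index 2.
Insert 733: h=7, slot 7 occupied => index 8.
Insert 293: h=7, slots 7,8 occupied => index 0.
Table: [293, 837, 749, -, 279, -, -, 832, 733, -, -]

749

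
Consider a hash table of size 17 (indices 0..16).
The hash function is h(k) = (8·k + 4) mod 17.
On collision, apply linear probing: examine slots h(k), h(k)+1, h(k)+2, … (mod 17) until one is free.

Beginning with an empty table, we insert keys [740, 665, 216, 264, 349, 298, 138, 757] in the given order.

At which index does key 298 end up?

740 hashes to 8; slot 8 is free => place at 8.
665 hashes to 3; slot 3 is free => place at 3.
216 hashes to 15; slot 15 is free => place at 15.
264 hashes to 8; 8 taken => place at 9.
349 hashes to 8; 8,9 taken => place at 10.
298 hashes to 8; 8,9,10 taken => place at 11.
138 hashes to 3; 3 taken => place at 4.
757 hashes to 8; 8,9,10,11 taken => place at 12.
Table: [—, —, —, 665, 138, —, —, —, 740, 264, 349, 298, 757, —, —, 216, —]

11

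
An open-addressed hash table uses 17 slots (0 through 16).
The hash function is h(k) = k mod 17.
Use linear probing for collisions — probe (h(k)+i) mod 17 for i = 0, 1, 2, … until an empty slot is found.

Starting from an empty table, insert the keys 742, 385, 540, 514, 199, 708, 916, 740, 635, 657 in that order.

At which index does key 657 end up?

0

742 hashes to 11; slot 11 is free -> place at 11.
385 hashes to 11; 11 taken -> place at 12.
540 hashes to 13; slot 13 is free -> place at 13.
514 hashes to 4; slot 4 is free -> place at 4.
199 hashes to 12; 12,13 taken -> place at 14.
708 hashes to 11; 11,12,13,14 taken -> place at 15.
916 hashes to 15; 15 taken -> place at 16.
740 hashes to 9; slot 9 is free -> place at 9.
635 hashes to 6; slot 6 is free -> place at 6.
657 hashes to 11; 11,12,13,14,15,16 taken -> place at 0.
Table: [657, ., ., ., 514, ., 635, ., ., 740, ., 742, 385, 540, 199, 708, 916]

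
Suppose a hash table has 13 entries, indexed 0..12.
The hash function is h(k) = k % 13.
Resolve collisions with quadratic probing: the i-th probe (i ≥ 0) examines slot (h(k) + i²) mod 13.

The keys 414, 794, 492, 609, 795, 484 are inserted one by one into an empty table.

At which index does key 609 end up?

2

414: h=11 → slot 11
794: h=1 → slot 1
492: h=11, probe 11,12 → slot 12
609: h=11, probe 11,12,2 → slot 2
795: h=2, probe 2,3 → slot 3
484: h=3, probe 3,4 → slot 4
Table: [—, 794, 609, 795, 484, —, —, —, —, —, —, 414, 492]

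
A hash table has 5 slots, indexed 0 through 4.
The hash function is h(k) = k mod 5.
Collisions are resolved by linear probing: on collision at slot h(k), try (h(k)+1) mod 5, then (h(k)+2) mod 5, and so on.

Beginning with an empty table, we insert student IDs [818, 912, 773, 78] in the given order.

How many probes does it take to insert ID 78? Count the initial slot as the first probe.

3

Insert 818: h=3, slot 3 empty -> index 3.
Insert 912: h=2, slot 2 empty -> index 2.
Insert 773: h=3, slot 3 occupied -> index 4.
Insert 78: h=3, slots 3,4 occupied -> index 0.
Table: [78, ∅, 912, 818, 773]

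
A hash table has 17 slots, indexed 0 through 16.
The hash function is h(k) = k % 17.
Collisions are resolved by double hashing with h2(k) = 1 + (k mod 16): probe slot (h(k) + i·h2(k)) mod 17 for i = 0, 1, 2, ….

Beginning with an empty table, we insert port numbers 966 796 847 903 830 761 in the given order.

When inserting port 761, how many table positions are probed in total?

966 hashes to 14; slot 14 is free → place at 14.
796 hashes to 14, h2=13; 14 taken → place at 10.
847 hashes to 14, h2=16; 14 taken → place at 13.
903 hashes to 2; slot 2 is free → place at 2.
830 hashes to 14, h2=15; 14 taken → place at 12.
761 hashes to 13, h2=10; 13 taken → place at 6.
Table: [-, -, 903, -, -, -, 761, -, -, -, 796, -, 830, 847, 966, -, -]

2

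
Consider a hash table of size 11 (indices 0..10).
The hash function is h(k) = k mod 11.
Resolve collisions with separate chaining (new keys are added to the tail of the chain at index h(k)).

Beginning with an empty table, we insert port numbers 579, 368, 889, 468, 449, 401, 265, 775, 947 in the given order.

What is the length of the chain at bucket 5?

579 -> bucket 7
368 -> bucket 5
889 -> bucket 9
468 -> bucket 6
449 -> bucket 9 (collision)
401 -> bucket 5 (collision)
265 -> bucket 1
775 -> bucket 5 (collision)
947 -> bucket 1 (collision)
Final buckets:
0: —
1: 265 -> 947
2: —
3: —
4: —
5: 368 -> 401 -> 775
6: 468
7: 579
8: —
9: 889 -> 449
10: —

3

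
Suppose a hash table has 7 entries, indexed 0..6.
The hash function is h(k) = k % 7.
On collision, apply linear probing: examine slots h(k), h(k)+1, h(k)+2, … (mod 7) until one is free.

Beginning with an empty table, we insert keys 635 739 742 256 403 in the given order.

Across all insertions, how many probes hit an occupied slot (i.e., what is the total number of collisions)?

6

635: h=5 → slot 5
739: h=4 → slot 4
742: h=0 → slot 0
256: h=4, probe 4,5,6 → slot 6
403: h=4, probe 4,5,6,0,1 → slot 1
Table: [742, 403, ∅, ∅, 739, 635, 256]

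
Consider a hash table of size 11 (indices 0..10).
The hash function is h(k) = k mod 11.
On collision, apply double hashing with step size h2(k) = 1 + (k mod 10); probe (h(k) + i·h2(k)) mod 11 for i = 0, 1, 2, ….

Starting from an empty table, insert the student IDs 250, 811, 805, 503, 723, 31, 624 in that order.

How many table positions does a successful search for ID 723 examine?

Insert 250: h=8, slot 8 empty -> index 8.
Insert 811: h=8, h2=2, slot 8 occupied -> index 10.
Insert 805: h=2, slot 2 empty -> index 2.
Insert 503: h=8, h2=4, slot 8 occupied -> index 1.
Insert 723: h=8, h2=4, slots 8,1 occupied -> index 5.
Insert 31: h=9, slot 9 empty -> index 9.
Insert 624: h=8, h2=5, slots 8,2 occupied -> index 7.
Table: [_, 503, 805, _, _, 723, _, 624, 250, 31, 811]
Lookup 723: h=8, h2=4, probe 8,1,5 → found at 5.

3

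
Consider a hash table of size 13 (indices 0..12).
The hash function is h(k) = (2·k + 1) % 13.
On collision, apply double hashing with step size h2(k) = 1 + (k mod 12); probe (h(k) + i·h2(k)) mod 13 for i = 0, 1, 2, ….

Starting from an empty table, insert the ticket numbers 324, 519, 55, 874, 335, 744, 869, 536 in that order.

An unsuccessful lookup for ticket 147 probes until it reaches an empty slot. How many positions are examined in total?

2

324 hashes to 12; slot 12 is free → place at 12.
519 hashes to 12, h2=4; 12 taken → place at 3.
55 hashes to 7; slot 7 is free → place at 7.
874 hashes to 7, h2=11; 7 taken → place at 5.
335 hashes to 8; slot 8 is free → place at 8.
744 hashes to 7, h2=1; 7,8 taken → place at 9.
869 hashes to 10; slot 10 is free → place at 10.
536 hashes to 7, h2=9; 7,3,12,8 taken → place at 4.
Table: [., ., ., 519, 536, 874, ., 55, 335, 744, 869, ., 324]
Lookup 147: h=9, h2=4, probe 9,0 → slot 0 empty, not found.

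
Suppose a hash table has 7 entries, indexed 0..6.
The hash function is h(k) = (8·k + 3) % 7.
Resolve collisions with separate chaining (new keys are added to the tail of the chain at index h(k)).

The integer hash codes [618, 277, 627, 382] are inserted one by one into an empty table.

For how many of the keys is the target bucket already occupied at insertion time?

2

Insert 618: h=5, bucket 5 empty → new chain.
Insert 277: h=0, bucket 0 empty → new chain.
Insert 627: h=0, bucket 0 nonempty → append to chain.
Insert 382: h=0, bucket 0 nonempty → append to chain.
Final buckets:
0: 277 -> 627 -> 382
1: —
2: —
3: —
4: —
5: 618
6: —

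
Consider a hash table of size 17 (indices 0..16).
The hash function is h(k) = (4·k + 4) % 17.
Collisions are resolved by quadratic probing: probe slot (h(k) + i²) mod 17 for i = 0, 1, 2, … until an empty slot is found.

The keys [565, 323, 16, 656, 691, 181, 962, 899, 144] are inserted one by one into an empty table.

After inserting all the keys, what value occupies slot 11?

962

Insert 565: h=3, slot 3 empty => index 3.
Insert 323: h=4, slot 4 empty => index 4.
Insert 16: h=0, slot 0 empty => index 0.
Insert 656: h=10, slot 10 empty => index 10.
Insert 691: h=14, slot 14 empty => index 14.
Insert 181: h=14, slot 14 occupied => index 15.
Insert 962: h=10, slot 10 occupied => index 11.
Insert 899: h=13, slot 13 empty => index 13.
Insert 144: h=2, slot 2 empty => index 2.
Table: [16, _, 144, 565, 323, _, _, _, _, _, 656, 962, _, 899, 691, 181, _]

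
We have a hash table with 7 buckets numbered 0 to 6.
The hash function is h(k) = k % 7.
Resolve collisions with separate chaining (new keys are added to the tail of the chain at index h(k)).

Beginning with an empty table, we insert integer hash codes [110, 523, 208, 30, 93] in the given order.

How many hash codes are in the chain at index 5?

3

Insert 110: h=5, bucket 5 empty → new chain.
Insert 523: h=5, bucket 5 nonempty → append to chain.
Insert 208: h=5, bucket 5 nonempty → append to chain.
Insert 30: h=2, bucket 2 empty → new chain.
Insert 93: h=2, bucket 2 nonempty → append to chain.
Final buckets:
0: ∅
1: ∅
2: 30 -> 93
3: ∅
4: ∅
5: 110 -> 523 -> 208
6: ∅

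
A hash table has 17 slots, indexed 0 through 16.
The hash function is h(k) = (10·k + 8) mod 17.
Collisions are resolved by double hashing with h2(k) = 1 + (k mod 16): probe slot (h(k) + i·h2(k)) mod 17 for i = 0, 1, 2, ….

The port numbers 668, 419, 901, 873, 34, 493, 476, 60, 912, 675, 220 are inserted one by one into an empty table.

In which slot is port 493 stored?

668: h=7 -> slot 7
419: h=16 -> slot 16
901: h=8 -> slot 8
873: h=0 -> slot 0
34: h=8, h2=3, probe 8,11 -> slot 11
493: h=8, h2=14, probe 8,5 -> slot 5
476: h=8, h2=13, probe 8,4 -> slot 4
60: h=13 -> slot 13
912: h=16, h2=1, probe 16,0,1 -> slot 1
675: h=9 -> slot 9
220: h=15 -> slot 15
Table: [873, 912, ., ., 476, 493, ., 668, 901, 675, ., 34, ., 60, ., 220, 419]

5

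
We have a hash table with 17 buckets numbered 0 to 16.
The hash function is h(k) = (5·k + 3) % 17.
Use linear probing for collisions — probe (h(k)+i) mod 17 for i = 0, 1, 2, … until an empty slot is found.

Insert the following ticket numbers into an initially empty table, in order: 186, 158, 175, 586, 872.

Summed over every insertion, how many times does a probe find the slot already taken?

186: h=15 => slot 15
158: h=11 => slot 11
175: h=11, probe 11,12 => slot 12
586: h=9 => slot 9
872: h=11, probe 11,12,13 => slot 13
Table: [∅, ∅, ∅, ∅, ∅, ∅, ∅, ∅, ∅, 586, ∅, 158, 175, 872, ∅, 186, ∅]

3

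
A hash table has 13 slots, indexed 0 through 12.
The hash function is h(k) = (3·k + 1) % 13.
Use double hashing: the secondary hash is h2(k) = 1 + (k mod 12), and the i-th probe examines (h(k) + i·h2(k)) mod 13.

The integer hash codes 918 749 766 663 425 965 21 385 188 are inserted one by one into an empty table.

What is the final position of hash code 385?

3

918 hashes to 12; slot 12 is free -> place at 12.
749 hashes to 12, h2=6; 12 taken -> place at 5.
766 hashes to 11; slot 11 is free -> place at 11.
663 hashes to 1; slot 1 is free -> place at 1.
425 hashes to 2; slot 2 is free -> place at 2.
965 hashes to 10; slot 10 is free -> place at 10.
21 hashes to 12, h2=10; 12 taken -> place at 9.
385 hashes to 12, h2=2; 12,1 taken -> place at 3.
188 hashes to 6; slot 6 is free -> place at 6.
Table: [-, 663, 425, 385, -, 749, 188, -, -, 21, 965, 766, 918]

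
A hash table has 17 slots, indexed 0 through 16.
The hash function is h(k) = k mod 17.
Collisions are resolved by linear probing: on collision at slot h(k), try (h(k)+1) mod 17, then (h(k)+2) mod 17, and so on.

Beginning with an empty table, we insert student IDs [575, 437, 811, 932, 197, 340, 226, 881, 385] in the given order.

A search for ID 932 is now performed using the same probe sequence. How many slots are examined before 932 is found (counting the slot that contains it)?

2

575 hashes to 14; slot 14 is free -> place at 14.
437 hashes to 12; slot 12 is free -> place at 12.
811 hashes to 12; 12 taken -> place at 13.
932 hashes to 14; 14 taken -> place at 15.
197 hashes to 10; slot 10 is free -> place at 10.
340 hashes to 0; slot 0 is free -> place at 0.
226 hashes to 5; slot 5 is free -> place at 5.
881 hashes to 14; 14,15 taken -> place at 16.
385 hashes to 11; slot 11 is free -> place at 11.
Table: [340, _, _, _, _, 226, _, _, _, _, 197, 385, 437, 811, 575, 932, 881]
Lookup 932: h=14, probe 14,15 → found at 15.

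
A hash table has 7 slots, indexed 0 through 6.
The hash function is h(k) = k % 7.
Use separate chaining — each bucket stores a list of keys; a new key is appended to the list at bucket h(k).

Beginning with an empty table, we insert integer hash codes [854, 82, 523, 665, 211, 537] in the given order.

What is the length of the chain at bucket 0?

854 → bucket 0
82 → bucket 5
523 → bucket 5 (collision)
665 → bucket 0 (collision)
211 → bucket 1
537 → bucket 5 (collision)
Final buckets:
0: 854 -> 665
1: 211
2: ∅
3: ∅
4: ∅
5: 82 -> 523 -> 537
6: ∅

2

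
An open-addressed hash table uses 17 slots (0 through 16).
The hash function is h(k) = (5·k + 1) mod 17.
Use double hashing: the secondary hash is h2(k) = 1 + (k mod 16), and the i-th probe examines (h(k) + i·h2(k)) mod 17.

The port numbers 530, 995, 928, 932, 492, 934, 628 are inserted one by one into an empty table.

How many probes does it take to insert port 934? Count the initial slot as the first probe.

Insert 530: h=16, slot 16 empty → index 16.
Insert 995: h=12, slot 12 empty → index 12.
Insert 928: h=0, slot 0 empty → index 0.
Insert 932: h=3, slot 3 empty → index 3.
Insert 492: h=13, slot 13 empty → index 13.
Insert 934: h=13, h2=7, slots 13,3 occupied → index 10.
Insert 628: h=13, h2=5, slot 13 occupied → index 1.
Table: [928, 628, ., 932, ., ., ., ., ., ., 934, ., 995, 492, ., ., 530]

3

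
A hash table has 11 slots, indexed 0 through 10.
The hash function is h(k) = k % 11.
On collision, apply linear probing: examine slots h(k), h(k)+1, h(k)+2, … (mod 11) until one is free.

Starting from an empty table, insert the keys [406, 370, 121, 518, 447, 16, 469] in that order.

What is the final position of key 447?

406 hashes to 10; slot 10 is free → place at 10.
370 hashes to 7; slot 7 is free → place at 7.
121 hashes to 0; slot 0 is free → place at 0.
518 hashes to 1; slot 1 is free → place at 1.
447 hashes to 7; 7 taken → place at 8.
16 hashes to 5; slot 5 is free → place at 5.
469 hashes to 7; 7,8 taken → place at 9.
Table: [121, 518, -, -, -, 16, -, 370, 447, 469, 406]

8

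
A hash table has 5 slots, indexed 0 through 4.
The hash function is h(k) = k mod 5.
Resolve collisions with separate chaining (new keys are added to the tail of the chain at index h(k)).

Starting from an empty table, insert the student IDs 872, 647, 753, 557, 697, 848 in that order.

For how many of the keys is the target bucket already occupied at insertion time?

Insert 872: h=2, bucket 2 empty → new chain.
Insert 647: h=2, bucket 2 nonempty → append to chain.
Insert 753: h=3, bucket 3 empty → new chain.
Insert 557: h=2, bucket 2 nonempty → append to chain.
Insert 697: h=2, bucket 2 nonempty → append to chain.
Insert 848: h=3, bucket 3 nonempty → append to chain.
Final buckets:
0: -
1: -
2: 872 -> 647 -> 557 -> 697
3: 753 -> 848
4: -

4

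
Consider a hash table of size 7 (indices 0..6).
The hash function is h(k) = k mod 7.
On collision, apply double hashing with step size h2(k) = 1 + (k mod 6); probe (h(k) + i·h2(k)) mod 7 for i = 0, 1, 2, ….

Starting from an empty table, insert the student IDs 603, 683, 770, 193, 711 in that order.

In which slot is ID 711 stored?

5

Insert 603: h=1, slot 1 empty -> index 1.
Insert 683: h=4, slot 4 empty -> index 4.
Insert 770: h=0, slot 0 empty -> index 0.
Insert 193: h=4, h2=2, slot 4 occupied -> index 6.
Insert 711: h=4, h2=4, slots 4,1 occupied -> index 5.
Table: [770, 603, -, -, 683, 711, 193]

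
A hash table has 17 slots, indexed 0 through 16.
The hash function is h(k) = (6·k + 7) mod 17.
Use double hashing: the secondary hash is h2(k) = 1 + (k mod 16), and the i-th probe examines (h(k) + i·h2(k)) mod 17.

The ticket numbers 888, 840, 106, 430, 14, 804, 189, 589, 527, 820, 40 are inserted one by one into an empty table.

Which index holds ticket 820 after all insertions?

12

888 hashes to 14; slot 14 is free => place at 14.
840 hashes to 15; slot 15 is free => place at 15.
106 hashes to 14, h2=11; 14 taken => place at 8.
430 hashes to 3; slot 3 is free => place at 3.
14 hashes to 6; slot 6 is free => place at 6.
804 hashes to 3, h2=5; 3,8 taken => place at 13.
189 hashes to 2; slot 2 is free => place at 2.
589 hashes to 5; slot 5 is free => place at 5.
527 hashes to 7; slot 7 is free => place at 7.
820 hashes to 14, h2=5; 14,2,7 taken => place at 12.
40 hashes to 9; slot 9 is free => place at 9.
Table: [., ., 189, 430, ., 589, 14, 527, 106, 40, ., ., 820, 804, 888, 840, .]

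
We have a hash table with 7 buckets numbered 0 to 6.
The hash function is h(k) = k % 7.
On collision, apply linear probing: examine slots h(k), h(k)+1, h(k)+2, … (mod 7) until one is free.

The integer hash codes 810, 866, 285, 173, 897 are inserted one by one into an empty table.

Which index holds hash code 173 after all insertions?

1

810 hashes to 5; slot 5 is free -> place at 5.
866 hashes to 5; 5 taken -> place at 6.
285 hashes to 5; 5,6 taken -> place at 0.
173 hashes to 5; 5,6,0 taken -> place at 1.
897 hashes to 1; 1 taken -> place at 2.
Table: [285, 173, 897, ., ., 810, 866]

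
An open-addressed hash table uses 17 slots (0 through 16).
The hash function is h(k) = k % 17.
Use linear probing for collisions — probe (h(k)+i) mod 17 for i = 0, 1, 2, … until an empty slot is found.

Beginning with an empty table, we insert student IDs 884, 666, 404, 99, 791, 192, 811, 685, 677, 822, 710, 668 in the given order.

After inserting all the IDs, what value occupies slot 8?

884: h=0 -> slot 0
666: h=3 -> slot 3
404: h=13 -> slot 13
99: h=14 -> slot 14
791: h=9 -> slot 9
192: h=5 -> slot 5
811: h=12 -> slot 12
685: h=5, probe 5,6 -> slot 6
677: h=14, probe 14,15 -> slot 15
822: h=6, probe 6,7 -> slot 7
710: h=13, probe 13,14,15,16 -> slot 16
668: h=5, probe 5,6,7,8 -> slot 8
Table: [884, —, —, 666, —, 192, 685, 822, 668, 791, —, —, 811, 404, 99, 677, 710]

668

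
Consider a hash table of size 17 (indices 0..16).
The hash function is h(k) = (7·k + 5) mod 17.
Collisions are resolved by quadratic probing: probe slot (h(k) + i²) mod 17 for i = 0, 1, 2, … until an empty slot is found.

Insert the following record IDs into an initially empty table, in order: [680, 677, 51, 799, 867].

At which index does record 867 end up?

14

680: h=5 → slot 5
677: h=1 → slot 1
51: h=5, probe 5,6 → slot 6
799: h=5, probe 5,6,9 → slot 9
867: h=5, probe 5,6,9,14 → slot 14
Table: [., 677, ., ., ., 680, 51, ., ., 799, ., ., ., ., 867, ., .]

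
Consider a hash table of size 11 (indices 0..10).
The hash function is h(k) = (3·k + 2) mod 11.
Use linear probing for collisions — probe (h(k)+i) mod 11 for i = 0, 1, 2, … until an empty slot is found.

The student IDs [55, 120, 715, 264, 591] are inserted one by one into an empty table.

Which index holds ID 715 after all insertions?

55 hashes to 2; slot 2 is free => place at 2.
120 hashes to 10; slot 10 is free => place at 10.
715 hashes to 2; 2 taken => place at 3.
264 hashes to 2; 2,3 taken => place at 4.
591 hashes to 4; 4 taken => place at 5.
Table: [∅, ∅, 55, 715, 264, 591, ∅, ∅, ∅, ∅, 120]

3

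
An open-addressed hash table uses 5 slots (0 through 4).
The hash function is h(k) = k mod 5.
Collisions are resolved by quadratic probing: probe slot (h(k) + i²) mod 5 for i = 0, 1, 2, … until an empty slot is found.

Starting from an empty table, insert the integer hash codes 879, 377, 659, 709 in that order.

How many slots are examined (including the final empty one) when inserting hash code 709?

879 hashes to 4; slot 4 is free -> place at 4.
377 hashes to 2; slot 2 is free -> place at 2.
659 hashes to 4; 4 taken -> place at 0.
709 hashes to 4; 4,0 taken -> place at 3.
Table: [659, —, 377, 709, 879]

3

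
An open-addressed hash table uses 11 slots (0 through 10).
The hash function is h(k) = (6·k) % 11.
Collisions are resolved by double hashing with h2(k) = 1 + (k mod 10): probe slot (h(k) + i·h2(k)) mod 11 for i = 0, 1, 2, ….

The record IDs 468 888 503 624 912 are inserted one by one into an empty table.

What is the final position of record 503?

Insert 468: h=3, slot 3 empty -> index 3.
Insert 888: h=4, slot 4 empty -> index 4.
Insert 503: h=4, h2=4, slot 4 occupied -> index 8.
Insert 624: h=4, h2=5, slot 4 occupied -> index 9.
Insert 912: h=5, slot 5 empty -> index 5.
Table: [-, -, -, 468, 888, 912, -, -, 503, 624, -]

8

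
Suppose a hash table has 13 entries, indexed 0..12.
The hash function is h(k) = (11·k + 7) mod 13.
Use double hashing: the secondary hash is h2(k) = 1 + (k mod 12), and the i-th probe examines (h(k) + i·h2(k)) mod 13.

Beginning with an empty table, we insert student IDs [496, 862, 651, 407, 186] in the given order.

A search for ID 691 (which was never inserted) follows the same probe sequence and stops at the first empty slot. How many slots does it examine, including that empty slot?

4

Insert 496: h=3, slot 3 empty => index 3.
Insert 862: h=12, slot 12 empty => index 12.
Insert 651: h=5, slot 5 empty => index 5.
Insert 407: h=12, h2=12, slot 12 occupied => index 11.
Insert 186: h=12, h2=7, slot 12 occupied => index 6.
Table: [—, —, —, 496, —, 651, 186, —, —, —, —, 407, 862]
Lookup 691: h=3, h2=8, probe 3,11,6,1 → slot 1 empty, not found.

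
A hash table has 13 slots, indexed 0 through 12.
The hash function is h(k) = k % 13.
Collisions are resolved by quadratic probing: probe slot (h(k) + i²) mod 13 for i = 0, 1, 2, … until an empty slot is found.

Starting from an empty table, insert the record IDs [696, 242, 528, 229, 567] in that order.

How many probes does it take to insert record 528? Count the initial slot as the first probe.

696: h=7 => slot 7
242: h=8 => slot 8
528: h=8, probe 8,9 => slot 9
229: h=8, probe 8,9,12 => slot 12
567: h=8, probe 8,9,12,4 => slot 4
Table: [_, _, _, _, 567, _, _, 696, 242, 528, _, _, 229]

2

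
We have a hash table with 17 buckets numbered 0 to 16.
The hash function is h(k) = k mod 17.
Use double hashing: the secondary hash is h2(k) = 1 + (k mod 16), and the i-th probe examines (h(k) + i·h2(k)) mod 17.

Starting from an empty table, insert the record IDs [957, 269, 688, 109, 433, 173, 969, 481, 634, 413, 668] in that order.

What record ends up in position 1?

Insert 957: h=5, slot 5 empty → index 5.
Insert 269: h=14, slot 14 empty → index 14.
Insert 688: h=8, slot 8 empty → index 8.
Insert 109: h=7, slot 7 empty → index 7.
Insert 433: h=8, h2=2, slot 8 occupied → index 10.
Insert 173: h=3, slot 3 empty → index 3.
Insert 969: h=0, slot 0 empty → index 0.
Insert 481: h=5, h2=2, slots 5,7 occupied → index 9.
Insert 634: h=5, h2=11, slot 5 occupied → index 16.
Insert 413: h=5, h2=14, slot 5 occupied → index 2.
Insert 668: h=5, h2=13, slot 5 occupied → index 1.
Table: [969, 668, 413, 173, ∅, 957, ∅, 109, 688, 481, 433, ∅, ∅, ∅, 269, ∅, 634]

668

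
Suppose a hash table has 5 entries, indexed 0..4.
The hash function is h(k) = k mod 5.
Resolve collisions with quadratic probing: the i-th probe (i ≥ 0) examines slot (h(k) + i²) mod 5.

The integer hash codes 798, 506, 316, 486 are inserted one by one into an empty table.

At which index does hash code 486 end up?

Insert 798: h=3, slot 3 empty -> index 3.
Insert 506: h=1, slot 1 empty -> index 1.
Insert 316: h=1, slot 1 occupied -> index 2.
Insert 486: h=1, slots 1,2 occupied -> index 0.
Table: [486, 506, 316, 798, _]

0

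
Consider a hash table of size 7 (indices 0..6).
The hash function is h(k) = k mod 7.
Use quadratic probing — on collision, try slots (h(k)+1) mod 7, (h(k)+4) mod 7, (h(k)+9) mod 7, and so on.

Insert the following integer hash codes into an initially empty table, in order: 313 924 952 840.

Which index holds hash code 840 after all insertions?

313: h=5 => slot 5
924: h=0 => slot 0
952: h=0, probe 0,1 => slot 1
840: h=0, probe 0,1,4 => slot 4
Table: [924, 952, ., ., 840, 313, .]

4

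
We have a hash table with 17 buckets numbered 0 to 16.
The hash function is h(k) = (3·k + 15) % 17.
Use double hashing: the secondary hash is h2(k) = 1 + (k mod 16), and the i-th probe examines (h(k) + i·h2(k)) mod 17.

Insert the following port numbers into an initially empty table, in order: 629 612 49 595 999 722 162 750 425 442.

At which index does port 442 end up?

629 hashes to 15; slot 15 is free -> place at 15.
612 hashes to 15, h2=5; 15 taken -> place at 3.
49 hashes to 9; slot 9 is free -> place at 9.
595 hashes to 15, h2=4; 15 taken -> place at 2.
999 hashes to 3, h2=8; 3 taken -> place at 11.
722 hashes to 5; slot 5 is free -> place at 5.
162 hashes to 8; slot 8 is free -> place at 8.
750 hashes to 4; slot 4 is free -> place at 4.
425 hashes to 15, h2=10; 15,8 taken -> place at 1.
442 hashes to 15, h2=11; 15,9,3 taken -> place at 14.
Table: [—, 425, 595, 612, 750, 722, —, —, 162, 49, —, 999, —, —, 442, 629, —]

14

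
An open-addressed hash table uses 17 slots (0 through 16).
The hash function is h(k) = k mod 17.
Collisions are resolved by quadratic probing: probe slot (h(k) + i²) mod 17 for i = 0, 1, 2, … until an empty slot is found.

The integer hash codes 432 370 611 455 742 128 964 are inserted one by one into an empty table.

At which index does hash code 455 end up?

14

432: h=7 => slot 7
370: h=13 => slot 13
611: h=16 => slot 16
455: h=13, probe 13,14 => slot 14
742: h=11 => slot 11
128: h=9 => slot 9
964: h=12 => slot 12
Table: [—, —, —, —, —, —, —, 432, —, 128, —, 742, 964, 370, 455, —, 611]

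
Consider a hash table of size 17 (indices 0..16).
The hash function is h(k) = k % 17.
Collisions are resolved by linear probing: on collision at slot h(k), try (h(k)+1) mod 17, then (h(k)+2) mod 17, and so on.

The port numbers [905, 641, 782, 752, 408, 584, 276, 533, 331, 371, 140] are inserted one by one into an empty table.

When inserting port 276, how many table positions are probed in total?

Insert 905: h=4, slot 4 empty => index 4.
Insert 641: h=12, slot 12 empty => index 12.
Insert 782: h=0, slot 0 empty => index 0.
Insert 752: h=4, slot 4 occupied => index 5.
Insert 408: h=0, slot 0 occupied => index 1.
Insert 584: h=6, slot 6 empty => index 6.
Insert 276: h=4, slots 4,5,6 occupied => index 7.
Insert 533: h=6, slots 6,7 occupied => index 8.
Insert 331: h=8, slot 8 occupied => index 9.
Insert 371: h=14, slot 14 empty => index 14.
Insert 140: h=4, slots 4,5,6,7,8,9 occupied => index 10.
Table: [782, 408, _, _, 905, 752, 584, 276, 533, 331, 140, _, 641, _, 371, _, _]

4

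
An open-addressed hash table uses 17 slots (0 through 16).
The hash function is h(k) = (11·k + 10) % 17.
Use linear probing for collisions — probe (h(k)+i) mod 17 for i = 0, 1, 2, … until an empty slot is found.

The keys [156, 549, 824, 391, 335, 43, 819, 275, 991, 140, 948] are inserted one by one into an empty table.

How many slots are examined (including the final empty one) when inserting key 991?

2

156 hashes to 9; slot 9 is free → place at 9.
549 hashes to 14; slot 14 is free → place at 14.
824 hashes to 13; slot 13 is free → place at 13.
391 hashes to 10; slot 10 is free → place at 10.
335 hashes to 6; slot 6 is free → place at 6.
43 hashes to 7; slot 7 is free → place at 7.
819 hashes to 9; 9,10 taken → place at 11.
275 hashes to 9; 9,10,11 taken → place at 12.
991 hashes to 14; 14 taken → place at 15.
140 hashes to 3; slot 3 is free → place at 3.
948 hashes to 0; slot 0 is free → place at 0.
Table: [948, ., ., 140, ., ., 335, 43, ., 156, 391, 819, 275, 824, 549, 991, .]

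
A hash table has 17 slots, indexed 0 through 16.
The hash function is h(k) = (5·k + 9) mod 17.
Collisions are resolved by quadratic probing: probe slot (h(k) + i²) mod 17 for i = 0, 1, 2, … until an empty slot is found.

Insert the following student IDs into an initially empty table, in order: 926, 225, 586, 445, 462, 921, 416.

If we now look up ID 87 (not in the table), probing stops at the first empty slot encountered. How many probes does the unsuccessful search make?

Insert 926: h=15, slot 15 empty -> index 15.
Insert 225: h=12, slot 12 empty -> index 12.
Insert 586: h=15, slot 15 occupied -> index 16.
Insert 445: h=7, slot 7 empty -> index 7.
Insert 462: h=7, slot 7 occupied -> index 8.
Insert 921: h=7, slots 7,8 occupied -> index 11.
Insert 416: h=15, slots 15,16 occupied -> index 2.
Table: [., ., 416, ., ., ., ., 445, 462, ., ., 921, 225, ., ., 926, 586]
Lookup 87: h=2, probe 2,3 → slot 3 empty, not found.

2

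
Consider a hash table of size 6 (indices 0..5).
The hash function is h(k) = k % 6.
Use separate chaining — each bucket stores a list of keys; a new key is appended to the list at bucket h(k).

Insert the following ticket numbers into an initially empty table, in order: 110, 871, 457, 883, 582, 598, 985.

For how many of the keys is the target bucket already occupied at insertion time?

3

110 → bucket 2
871 → bucket 1
457 → bucket 1 (collision)
883 → bucket 1 (collision)
582 → bucket 0
598 → bucket 4
985 → bucket 1 (collision)
Final buckets:
0: 582
1: 871 -> 457 -> 883 -> 985
2: 110
3: —
4: 598
5: —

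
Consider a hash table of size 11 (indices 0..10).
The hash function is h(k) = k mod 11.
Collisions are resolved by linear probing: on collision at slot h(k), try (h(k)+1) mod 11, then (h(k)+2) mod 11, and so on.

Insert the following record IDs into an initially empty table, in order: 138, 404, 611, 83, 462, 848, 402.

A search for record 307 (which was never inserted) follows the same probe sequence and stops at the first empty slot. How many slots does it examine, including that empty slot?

4

138: h=6 -> slot 6
404: h=8 -> slot 8
611: h=6, probe 6,7 -> slot 7
83: h=6, probe 6,7,8,9 -> slot 9
462: h=0 -> slot 0
848: h=1 -> slot 1
402: h=6, probe 6,7,8,9,10 -> slot 10
Table: [462, 848, ., ., ., ., 138, 611, 404, 83, 402]
Lookup 307: h=10, probe 10,0,1,2 → slot 2 empty, not found.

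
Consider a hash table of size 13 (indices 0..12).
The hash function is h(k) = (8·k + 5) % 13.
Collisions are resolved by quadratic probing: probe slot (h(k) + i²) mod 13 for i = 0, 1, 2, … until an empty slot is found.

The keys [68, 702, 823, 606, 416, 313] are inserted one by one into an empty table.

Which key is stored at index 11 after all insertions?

68 hashes to 3; slot 3 is free => place at 3.
702 hashes to 5; slot 5 is free => place at 5.
823 hashes to 11; slot 11 is free => place at 11.
606 hashes to 4; slot 4 is free => place at 4.
416 hashes to 5; 5 taken => place at 6.
313 hashes to 0; slot 0 is free => place at 0.
Table: [313, —, —, 68, 606, 702, 416, —, —, —, —, 823, —]

823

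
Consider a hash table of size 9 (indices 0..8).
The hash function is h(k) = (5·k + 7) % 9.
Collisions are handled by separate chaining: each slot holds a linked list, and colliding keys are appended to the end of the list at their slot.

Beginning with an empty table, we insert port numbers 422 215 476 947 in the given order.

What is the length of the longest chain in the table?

Insert 422: h=2, bucket 2 empty -> new chain.
Insert 215: h=2, bucket 2 nonempty -> append to chain.
Insert 476: h=2, bucket 2 nonempty -> append to chain.
Insert 947: h=8, bucket 8 empty -> new chain.
Final buckets:
0: _
1: _
2: 422 -> 215 -> 476
3: _
4: _
5: _
6: _
7: _
8: 947

3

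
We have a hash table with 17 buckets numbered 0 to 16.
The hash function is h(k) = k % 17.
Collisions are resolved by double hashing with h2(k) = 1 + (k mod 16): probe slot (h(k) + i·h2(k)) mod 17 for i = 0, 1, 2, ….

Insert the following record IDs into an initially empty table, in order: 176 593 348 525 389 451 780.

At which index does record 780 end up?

176 hashes to 6; slot 6 is free → place at 6.
593 hashes to 15; slot 15 is free → place at 15.
348 hashes to 8; slot 8 is free → place at 8.
525 hashes to 15, h2=14; 15 taken → place at 12.
389 hashes to 15, h2=6; 15 taken → place at 4.
451 hashes to 9; slot 9 is free → place at 9.
780 hashes to 15, h2=13; 15 taken → place at 11.
Table: [—, —, —, —, 389, —, 176, —, 348, 451, —, 780, 525, —, —, 593, —]

11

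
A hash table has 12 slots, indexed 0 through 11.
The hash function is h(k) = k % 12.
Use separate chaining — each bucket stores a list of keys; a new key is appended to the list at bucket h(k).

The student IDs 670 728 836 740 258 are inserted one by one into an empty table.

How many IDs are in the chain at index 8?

Insert 670: h=10, bucket 10 empty -> new chain.
Insert 728: h=8, bucket 8 empty -> new chain.
Insert 836: h=8, bucket 8 nonempty -> append to chain.
Insert 740: h=8, bucket 8 nonempty -> append to chain.
Insert 258: h=6, bucket 6 empty -> new chain.
Final buckets:
0: —
1: —
2: —
3: —
4: —
5: —
6: 258
7: —
8: 728 -> 836 -> 740
9: —
10: 670
11: —

3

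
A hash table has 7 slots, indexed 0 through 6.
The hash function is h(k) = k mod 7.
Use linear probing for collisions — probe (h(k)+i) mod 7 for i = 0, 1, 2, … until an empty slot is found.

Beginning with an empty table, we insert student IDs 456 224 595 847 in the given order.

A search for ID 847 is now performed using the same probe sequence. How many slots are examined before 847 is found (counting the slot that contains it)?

Insert 456: h=1, slot 1 empty -> index 1.
Insert 224: h=0, slot 0 empty -> index 0.
Insert 595: h=0, slots 0,1 occupied -> index 2.
Insert 847: h=0, slots 0,1,2 occupied -> index 3.
Table: [224, 456, 595, 847, ., ., .]
Lookup 847: h=0, probe 0,1,2,3 → found at 3.

4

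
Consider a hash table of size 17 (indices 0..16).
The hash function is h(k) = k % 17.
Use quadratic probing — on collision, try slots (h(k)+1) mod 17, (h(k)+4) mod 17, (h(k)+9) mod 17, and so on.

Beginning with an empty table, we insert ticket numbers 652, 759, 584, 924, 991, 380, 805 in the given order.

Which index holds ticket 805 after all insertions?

Insert 652: h=6, slot 6 empty -> index 6.
Insert 759: h=11, slot 11 empty -> index 11.
Insert 584: h=6, slot 6 occupied -> index 7.
Insert 924: h=6, slots 6,7 occupied -> index 10.
Insert 991: h=5, slot 5 empty -> index 5.
Insert 380: h=6, slots 6,7,10 occupied -> index 15.
Insert 805: h=6, slots 6,7,10,15,5 occupied -> index 14.
Table: [∅, ∅, ∅, ∅, ∅, 991, 652, 584, ∅, ∅, 924, 759, ∅, ∅, 805, 380, ∅]

14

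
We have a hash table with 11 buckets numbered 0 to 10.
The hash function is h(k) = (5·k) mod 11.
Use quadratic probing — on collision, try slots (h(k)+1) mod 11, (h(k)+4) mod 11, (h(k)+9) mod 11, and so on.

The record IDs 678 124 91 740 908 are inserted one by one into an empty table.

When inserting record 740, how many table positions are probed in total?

3

678: h=2 -> slot 2
124: h=4 -> slot 4
91: h=4, probe 4,5 -> slot 5
740: h=4, probe 4,5,8 -> slot 8
908: h=8, probe 8,9 -> slot 9
Table: [_, _, 678, _, 124, 91, _, _, 740, 908, _]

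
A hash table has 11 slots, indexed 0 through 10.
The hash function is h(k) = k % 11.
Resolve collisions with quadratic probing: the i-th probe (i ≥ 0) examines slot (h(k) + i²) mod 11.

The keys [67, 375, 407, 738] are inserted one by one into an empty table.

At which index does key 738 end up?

5

67: h=1 => slot 1
375: h=1, probe 1,2 => slot 2
407: h=0 => slot 0
738: h=1, probe 1,2,5 => slot 5
Table: [407, 67, 375, —, —, 738, —, —, —, —, —]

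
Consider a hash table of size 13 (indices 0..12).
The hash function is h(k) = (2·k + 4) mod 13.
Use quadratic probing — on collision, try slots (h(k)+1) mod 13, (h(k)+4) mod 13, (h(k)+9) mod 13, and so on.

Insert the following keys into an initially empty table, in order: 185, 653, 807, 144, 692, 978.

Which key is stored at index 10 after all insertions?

185

185: h=10 -> slot 10
653: h=10, probe 10,11 -> slot 11
807: h=6 -> slot 6
144: h=6, probe 6,7 -> slot 7
692: h=10, probe 10,11,1 -> slot 1
978: h=10, probe 10,11,1,6,0 -> slot 0
Table: [978, 692, —, —, —, —, 807, 144, —, —, 185, 653, —]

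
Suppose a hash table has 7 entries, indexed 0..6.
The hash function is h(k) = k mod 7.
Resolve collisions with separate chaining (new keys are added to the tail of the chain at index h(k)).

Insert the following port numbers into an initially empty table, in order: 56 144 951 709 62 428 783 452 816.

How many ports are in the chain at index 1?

1

Insert 56: h=0, bucket 0 empty → new chain.
Insert 144: h=4, bucket 4 empty → new chain.
Insert 951: h=6, bucket 6 empty → new chain.
Insert 709: h=2, bucket 2 empty → new chain.
Insert 62: h=6, bucket 6 nonempty → append to chain.
Insert 428: h=1, bucket 1 empty → new chain.
Insert 783: h=6, bucket 6 nonempty → append to chain.
Insert 452: h=4, bucket 4 nonempty → append to chain.
Insert 816: h=4, bucket 4 nonempty → append to chain.
Final buckets:
0: 56
1: 428
2: 709
3: ∅
4: 144 -> 452 -> 816
5: ∅
6: 951 -> 62 -> 783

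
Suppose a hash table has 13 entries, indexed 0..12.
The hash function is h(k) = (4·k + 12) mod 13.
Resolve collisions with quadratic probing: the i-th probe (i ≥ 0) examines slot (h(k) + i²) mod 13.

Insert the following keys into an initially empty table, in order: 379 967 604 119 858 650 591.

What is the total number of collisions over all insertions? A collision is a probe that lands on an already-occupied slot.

3

379 hashes to 7; slot 7 is free -> place at 7.
967 hashes to 6; slot 6 is free -> place at 6.
604 hashes to 10; slot 10 is free -> place at 10.
119 hashes to 7; 7 taken -> place at 8.
858 hashes to 12; slot 12 is free -> place at 12.
650 hashes to 12; 12 taken -> place at 0.
591 hashes to 10; 10 taken -> place at 11.
Table: [650, ., ., ., ., ., 967, 379, 119, ., 604, 591, 858]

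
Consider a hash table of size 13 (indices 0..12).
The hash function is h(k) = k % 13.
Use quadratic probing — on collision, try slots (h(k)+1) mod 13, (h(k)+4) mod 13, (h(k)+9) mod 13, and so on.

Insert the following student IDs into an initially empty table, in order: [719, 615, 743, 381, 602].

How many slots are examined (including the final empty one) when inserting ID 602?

Insert 719: h=4, slot 4 empty => index 4.
Insert 615: h=4, slot 4 occupied => index 5.
Insert 743: h=2, slot 2 empty => index 2.
Insert 381: h=4, slots 4,5 occupied => index 8.
Insert 602: h=4, slots 4,5,8 occupied => index 0.
Table: [602, _, 743, _, 719, 615, _, _, 381, _, _, _, _]

4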